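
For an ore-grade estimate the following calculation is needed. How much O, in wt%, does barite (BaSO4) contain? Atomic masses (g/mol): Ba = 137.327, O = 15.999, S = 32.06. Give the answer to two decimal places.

27.42 wt%

Molar mass of BaSO4: 1·137.327 + 1·32.06 + 4·15.999 = 233.383 g/mol.
Mass of O per formula unit: 4 × 15.999 = 63.996 g.
Weight fraction O = 63.996 / 233.383 = 0.2742.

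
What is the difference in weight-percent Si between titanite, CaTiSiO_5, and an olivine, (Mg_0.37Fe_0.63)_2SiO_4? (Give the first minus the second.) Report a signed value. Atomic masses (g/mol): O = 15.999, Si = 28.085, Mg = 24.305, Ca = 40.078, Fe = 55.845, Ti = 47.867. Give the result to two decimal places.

-1.24 percentage points

M(CaTiSiO_5) = 196.025 g/mol, so wt% Si = 28.085/196.025 × 100 = 14.33%.
M((Mg_0.37Fe_0.63)_2SiO_4) = 180.431 g/mol, so wt% Si = 28.085/180.431 × 100 = 15.57%.
14.33 − 15.57 = -1.24 pp.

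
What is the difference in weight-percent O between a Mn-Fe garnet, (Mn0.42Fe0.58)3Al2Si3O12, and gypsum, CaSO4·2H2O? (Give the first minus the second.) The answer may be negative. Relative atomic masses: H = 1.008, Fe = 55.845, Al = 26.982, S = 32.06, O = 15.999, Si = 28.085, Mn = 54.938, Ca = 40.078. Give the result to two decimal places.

-17.10 percentage points

M((Mn0.42Fe0.58)3Al2Si3O12) = 496.599 g/mol, so wt% O = 191.988/496.599 × 100 = 38.66%.
M(CaSO4·2H2O) = 172.164 g/mol, so wt% O = 95.994/172.164 × 100 = 55.76%.
38.66 − 55.76 = -17.10 pp.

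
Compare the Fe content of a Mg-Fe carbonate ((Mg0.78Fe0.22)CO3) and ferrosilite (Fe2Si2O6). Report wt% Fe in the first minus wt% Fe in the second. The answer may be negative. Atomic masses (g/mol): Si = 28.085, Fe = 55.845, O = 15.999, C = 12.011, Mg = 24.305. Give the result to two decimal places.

First mineral: 12.286 g Fe in 91.252 g formula = 13.46 wt% Fe.
Second mineral: 111.690 g Fe in 263.854 g formula = 42.33 wt% Fe.
13.46% − 42.33% gives a difference of -28.87 percentage points.

-28.87 percentage points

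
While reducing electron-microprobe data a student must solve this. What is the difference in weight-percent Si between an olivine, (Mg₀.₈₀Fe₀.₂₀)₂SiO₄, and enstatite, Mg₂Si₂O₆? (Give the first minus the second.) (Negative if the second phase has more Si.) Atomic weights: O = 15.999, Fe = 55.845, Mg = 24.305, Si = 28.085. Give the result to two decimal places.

-9.66 percentage points

First mineral: 28.085 g Si in 153.307 g formula = 18.32 wt% Si.
Second mineral: 56.170 g Si in 200.774 g formula = 27.98 wt% Si.
18.32% − 27.98% gives a difference of -9.66 percentage points.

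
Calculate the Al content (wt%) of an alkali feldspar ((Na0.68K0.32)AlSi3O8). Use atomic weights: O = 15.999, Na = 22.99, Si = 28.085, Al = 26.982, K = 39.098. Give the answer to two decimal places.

Formula mass = 0.68*22.99 + 0.32*39.098 + 1*26.982 + 3*28.085 + 8*15.999 = 267.374 g/mol, of which 26.982 g is Al.
So Al makes up 26.982/267.374 = 0.1009 of the mass, i.e. 10.09%.

10.09 wt%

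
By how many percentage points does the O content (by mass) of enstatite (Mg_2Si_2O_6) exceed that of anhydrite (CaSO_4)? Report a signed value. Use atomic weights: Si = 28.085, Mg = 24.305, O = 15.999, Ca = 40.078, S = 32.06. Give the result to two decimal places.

M(Mg_2Si_2O_6) = 200.774 g/mol, so wt% O = 95.994/200.774 × 100 = 47.81%.
M(CaSO_4) = 136.134 g/mol, so wt% O = 63.996/136.134 × 100 = 47.01%.
47.81 − 47.01 = 0.80 pp.

0.80 percentage points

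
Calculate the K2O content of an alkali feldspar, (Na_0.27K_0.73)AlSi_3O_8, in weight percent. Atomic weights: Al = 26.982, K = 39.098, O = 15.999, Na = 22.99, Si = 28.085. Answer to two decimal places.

12.55 wt%

M((Na_0.27K_0.73)AlSi_3O_8) = 273.978 g/mol; M(K2O) = 94.195 g/mol.
Moles K2O per formula unit = 0.73 K ÷ 2 = 0.3650.
K2O fraction = (0.3650 × 94.195) / 273.978 = 34.381/273.978 = 0.1255.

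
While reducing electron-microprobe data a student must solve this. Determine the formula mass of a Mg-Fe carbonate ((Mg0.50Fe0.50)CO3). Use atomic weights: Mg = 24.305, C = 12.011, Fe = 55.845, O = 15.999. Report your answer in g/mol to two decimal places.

100.08 g/mol

The formula mass is the sum 0.50*24.305 + 0.50*55.845 + 1*12.011 + 3*15.999.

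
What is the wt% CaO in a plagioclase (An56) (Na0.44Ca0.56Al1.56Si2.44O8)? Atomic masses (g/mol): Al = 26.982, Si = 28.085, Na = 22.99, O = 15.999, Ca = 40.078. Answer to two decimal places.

11.58 wt%

Molar mass of Na0.44Ca0.56Al1.56Si2.44O8 = 0.44*22.99 + 0.56*40.078 + 1.56*26.982 + 2.44*28.085 + 8*15.999 = 271.171 g/mol.
Each formula unit contains 0.56 Ca, equivalent to 0.56/1 = 0.5600 mol CaO.
M(CaO) = 1×40.078 + 1×15.999 = 56.077 g/mol.
Mass of CaO per formula unit = 0.5600 × 56.077 = 31.403 g.
CaO wt% = 31.403 / 271.171 × 100 = 11.58%.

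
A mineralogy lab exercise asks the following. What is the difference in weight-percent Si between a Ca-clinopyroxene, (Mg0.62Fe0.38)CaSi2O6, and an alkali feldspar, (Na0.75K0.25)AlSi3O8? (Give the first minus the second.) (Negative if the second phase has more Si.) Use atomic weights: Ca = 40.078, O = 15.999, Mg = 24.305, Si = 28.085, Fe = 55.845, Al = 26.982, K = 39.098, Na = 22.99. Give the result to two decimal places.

M((Mg0.62Fe0.38)CaSi2O6) = 228.532 g/mol, so wt% Si = 56.170/228.532 × 100 = 24.58%.
M((Na0.75K0.25)AlSi3O8) = 266.246 g/mol, so wt% Si = 84.255/266.246 × 100 = 31.65%.
24.58 − 31.65 = -7.07 pp.

-7.07 percentage points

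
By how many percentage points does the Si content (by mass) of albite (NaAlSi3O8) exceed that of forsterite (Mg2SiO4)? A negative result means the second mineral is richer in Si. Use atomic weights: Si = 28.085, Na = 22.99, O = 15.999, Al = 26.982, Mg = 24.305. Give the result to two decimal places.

12.17 percentage points

First mineral: 84.255 g Si in 262.219 g formula = 32.13 wt% Si.
Second mineral: 28.085 g Si in 140.691 g formula = 19.96 wt% Si.
32.13% − 19.96% gives a difference of 12.17 percentage points.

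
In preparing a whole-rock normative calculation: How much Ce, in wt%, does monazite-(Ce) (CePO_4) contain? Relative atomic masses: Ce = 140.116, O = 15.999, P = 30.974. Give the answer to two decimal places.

Formula mass = 1*140.116 + 1*30.974 + 4*15.999 = 235.086 g/mol, of which 140.116 g is Ce.
So Ce makes up 140.116/235.086 = 0.5960 of the mass, i.e. 59.60%.

59.60 wt%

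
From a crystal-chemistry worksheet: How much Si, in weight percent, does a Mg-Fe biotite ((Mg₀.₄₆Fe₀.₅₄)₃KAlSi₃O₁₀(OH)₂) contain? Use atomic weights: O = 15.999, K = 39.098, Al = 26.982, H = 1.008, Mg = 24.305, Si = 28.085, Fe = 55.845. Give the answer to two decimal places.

Formula mass = 1.38·24.305 + 1.62·55.845 + 1·39.098 + 1·26.982 + 3·28.085 + 12·15.999 + 2·1.008 = 468.349 g/mol, of which 84.255 g is Si.
So Si makes up 84.255/468.349 = 0.1799 of the mass, i.e. 17.99%.

17.99 weight percent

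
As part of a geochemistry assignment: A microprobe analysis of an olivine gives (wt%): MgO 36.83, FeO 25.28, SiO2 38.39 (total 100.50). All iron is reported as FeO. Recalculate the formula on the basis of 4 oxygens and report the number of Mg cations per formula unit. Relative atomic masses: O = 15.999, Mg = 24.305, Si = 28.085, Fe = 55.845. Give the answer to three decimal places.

MgO: 36.83/40.304 = 0.91381 mol → 0.91381 mol Mg, 0.91381 mol O.
FeO: 25.28/71.844 = 0.35187 mol → 0.35187 mol Fe, 0.35187 mol O.
SiO2: 38.39/60.083 = 0.63895 mol → 0.63895 mol Si, 1.27790 mol O.
Total oxygen = 2.54358 mol. Normalization factor = 4/2.54358 = 1.57259.
Mg per 4 O = 0.91381 × 1.57259 = 1.437.

1.437 Mg apfu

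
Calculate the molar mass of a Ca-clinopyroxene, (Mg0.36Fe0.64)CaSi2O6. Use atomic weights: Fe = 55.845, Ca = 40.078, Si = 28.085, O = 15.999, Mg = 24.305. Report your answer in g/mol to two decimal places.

236.73 g/mol

M = 0.36(24.305) + 0.64(55.845) + 1(40.078) + 2(28.085) + 6(15.999)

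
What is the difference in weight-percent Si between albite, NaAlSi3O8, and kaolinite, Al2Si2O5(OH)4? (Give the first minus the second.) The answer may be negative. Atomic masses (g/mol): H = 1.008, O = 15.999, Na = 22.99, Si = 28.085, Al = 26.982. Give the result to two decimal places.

M(NaAlSi3O8) = 262.219 g/mol, so wt% Si = 84.255/262.219 × 100 = 32.13%.
M(Al2Si2O5(OH)4) = 258.157 g/mol, so wt% Si = 56.170/258.157 × 100 = 21.76%.
32.13 − 21.76 = 10.37 pp.

10.37 percentage points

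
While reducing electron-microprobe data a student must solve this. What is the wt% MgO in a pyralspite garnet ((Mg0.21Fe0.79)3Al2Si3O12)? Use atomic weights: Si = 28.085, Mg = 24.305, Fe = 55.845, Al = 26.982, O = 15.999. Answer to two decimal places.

Molar mass of (Mg0.21Fe0.79)3Al2Si3O12 = 0.63·24.305 + 2.37·55.845 + 2·26.982 + 3·28.085 + 12·15.999 = 477.872 g/mol.
Each formula unit contains 0.63 Mg, equivalent to 0.63/1 = 0.6300 mol MgO.
M(MgO) = 1×24.305 + 1×15.999 = 40.304 g/mol.
Mass of MgO per formula unit = 0.6300 × 40.304 = 25.392 g.
MgO wt% = 25.392 / 477.872 × 100 = 5.31%.

5.31 wt%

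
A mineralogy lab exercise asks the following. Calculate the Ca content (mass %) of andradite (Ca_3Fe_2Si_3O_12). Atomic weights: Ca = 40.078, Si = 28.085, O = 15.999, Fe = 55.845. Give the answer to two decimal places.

M(Ca_3Fe_2Si_3O_12) = 508.167 g/mol.
Ca contributes 3 × 40.078 = 120.234 g per mole.
120.234/508.167 = 0.2366 → 23.66%.

23.66 mass %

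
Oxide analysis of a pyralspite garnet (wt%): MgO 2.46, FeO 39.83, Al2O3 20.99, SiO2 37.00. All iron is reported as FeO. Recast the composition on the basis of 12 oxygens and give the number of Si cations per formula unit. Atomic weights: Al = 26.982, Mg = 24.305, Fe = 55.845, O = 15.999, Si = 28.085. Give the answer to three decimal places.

MgO: 2.46/40.304 = 0.06104 mol → 0.06104 mol Mg, 0.06104 mol O.
FeO: 39.83/71.844 = 0.55440 mol → 0.55440 mol Fe, 0.55440 mol O.
Al2O3: 20.99/101.961 = 0.20586 mol → 0.41172 mol Al, 0.61758 mol O.
SiO2: 37.00/60.083 = 0.61581 mol → 0.61581 mol Si, 1.23162 mol O.
Total oxygen = 2.46464 mol. Normalization factor = 12/2.46464 = 4.86887.
Si per 12 O = 0.61581 × 4.86887 = 2.998.

2.998 Si apfu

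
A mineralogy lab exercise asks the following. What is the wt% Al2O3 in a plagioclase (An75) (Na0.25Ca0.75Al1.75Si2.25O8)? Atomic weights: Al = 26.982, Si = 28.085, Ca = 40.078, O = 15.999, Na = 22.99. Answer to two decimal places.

Formula mass = 274.208 g/mol.
1.75 Al → 0.8750 mol Al2O3 per formula unit; M(Al2O3) = 101.961, so Al2O3 mass = 89.216 g.
89.216/274.208 × 100 = 32.54 wt%.

32.54 wt%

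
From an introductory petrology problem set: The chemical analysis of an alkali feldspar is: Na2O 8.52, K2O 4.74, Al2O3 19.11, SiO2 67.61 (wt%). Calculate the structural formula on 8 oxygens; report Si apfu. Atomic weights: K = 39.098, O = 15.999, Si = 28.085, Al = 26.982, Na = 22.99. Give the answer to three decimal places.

3.000 Si apfu

8.52 wt% Na2O ÷ 61.979 g/mol = 0.13747 mol, giving 0.27494 Na and 0.13747 O.
4.74 wt% K2O ÷ 94.195 g/mol = 0.05032 mol, giving 0.10064 K and 0.05032 O.
19.11 wt% Al2O3 ÷ 101.961 g/mol = 0.18742 mol, giving 0.37484 Al and 0.56226 O.
67.61 wt% SiO2 ÷ 60.083 g/mol = 1.12528 mol, giving 1.12528 Si and 2.25056 O.
Oxygen sums to 3.00061; scaling by 8/3.00061 = 2.66612 puts the formula on 8 O.
Si: 1.12528 × 2.66612 = 3.000 atoms per formula unit.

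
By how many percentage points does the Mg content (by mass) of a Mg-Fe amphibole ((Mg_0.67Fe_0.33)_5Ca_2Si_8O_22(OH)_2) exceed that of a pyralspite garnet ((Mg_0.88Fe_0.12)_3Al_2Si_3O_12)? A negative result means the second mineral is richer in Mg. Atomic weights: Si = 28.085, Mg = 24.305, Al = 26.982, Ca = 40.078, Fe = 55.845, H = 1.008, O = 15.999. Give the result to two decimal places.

First mineral: 81.422 g Mg in 864.394 g formula = 9.42 wt% Mg.
Second mineral: 64.165 g Mg in 414.476 g formula = 15.48 wt% Mg.
9.42% − 15.48% gives a difference of -6.06 percentage points.

-6.06 percentage points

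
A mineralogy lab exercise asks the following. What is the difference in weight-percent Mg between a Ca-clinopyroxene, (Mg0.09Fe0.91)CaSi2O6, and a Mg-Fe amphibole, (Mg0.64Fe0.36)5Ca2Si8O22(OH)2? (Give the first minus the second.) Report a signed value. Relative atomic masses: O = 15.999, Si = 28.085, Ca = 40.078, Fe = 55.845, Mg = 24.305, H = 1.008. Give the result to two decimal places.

M((Mg0.09Fe0.91)CaSi2O6) = 245.248 g/mol, so wt% Mg = 2.187/245.248 × 100 = 0.89%.
M((Mg0.64Fe0.36)5Ca2Si8O22(OH)2) = 869.125 g/mol, so wt% Mg = 77.776/869.125 × 100 = 8.95%.
0.89 − 8.95 = -8.06 pp.

-8.06 percentage points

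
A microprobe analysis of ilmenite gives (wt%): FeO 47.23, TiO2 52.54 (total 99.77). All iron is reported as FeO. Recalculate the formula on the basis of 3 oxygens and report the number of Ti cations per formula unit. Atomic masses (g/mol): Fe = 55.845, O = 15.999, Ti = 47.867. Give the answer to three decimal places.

1.000 Ti apfu

FeO: 47.23/71.844 = 0.65740 mol → 0.65740 mol Fe, 0.65740 mol O.
TiO2: 52.54/79.865 = 0.65786 mol → 0.65786 mol Ti, 1.31572 mol O.
Total oxygen = 1.97312 mol. Normalization factor = 3/1.97312 = 1.52043.
Ti per 3 O = 0.65786 × 1.52043 = 1.000.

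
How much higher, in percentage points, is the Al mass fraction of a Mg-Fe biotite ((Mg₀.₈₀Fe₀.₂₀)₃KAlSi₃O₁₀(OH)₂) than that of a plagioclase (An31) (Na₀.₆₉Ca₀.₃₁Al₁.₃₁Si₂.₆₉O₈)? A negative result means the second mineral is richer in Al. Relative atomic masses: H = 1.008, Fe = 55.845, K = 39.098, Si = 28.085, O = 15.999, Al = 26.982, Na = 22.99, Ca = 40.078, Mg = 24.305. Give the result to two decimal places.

First mineral: 26.982 g Al in 436.178 g formula = 6.19 wt% Al.
Second mineral: 35.346 g Al in 267.174 g formula = 13.23 wt% Al.
6.19% − 13.23% gives a difference of -7.04 percentage points.

-7.04 percentage points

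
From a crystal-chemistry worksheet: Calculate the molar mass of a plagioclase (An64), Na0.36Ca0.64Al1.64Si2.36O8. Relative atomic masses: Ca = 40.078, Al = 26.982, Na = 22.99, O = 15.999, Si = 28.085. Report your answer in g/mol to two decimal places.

The formula mass is the sum 0.36×22.99 + 0.64×40.078 + 1.64×26.982 + 2.36×28.085 + 8×15.999.

272.45 g/mol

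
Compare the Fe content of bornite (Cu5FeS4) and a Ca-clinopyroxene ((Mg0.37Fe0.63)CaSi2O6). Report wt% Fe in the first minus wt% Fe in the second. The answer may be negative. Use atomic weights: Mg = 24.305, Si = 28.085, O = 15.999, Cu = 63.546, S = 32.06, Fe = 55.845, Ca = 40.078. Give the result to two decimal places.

First mineral: 55.845 g Fe in 501.815 g formula = 11.13 wt% Fe.
Second mineral: 35.182 g Fe in 236.417 g formula = 14.88 wt% Fe.
11.13% − 14.88% gives a difference of -3.75 percentage points.

-3.75 percentage points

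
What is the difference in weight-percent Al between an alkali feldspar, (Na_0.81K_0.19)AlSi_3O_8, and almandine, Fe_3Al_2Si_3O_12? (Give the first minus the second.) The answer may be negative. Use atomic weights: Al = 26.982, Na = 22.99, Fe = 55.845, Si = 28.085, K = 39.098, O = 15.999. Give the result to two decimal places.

-0.67 percentage points

First mineral: 26.982 g Al in 265.280 g formula = 10.17 wt% Al.
Second mineral: 53.964 g Al in 497.742 g formula = 10.84 wt% Al.
10.17% − 10.84% gives a difference of -0.67 percentage points.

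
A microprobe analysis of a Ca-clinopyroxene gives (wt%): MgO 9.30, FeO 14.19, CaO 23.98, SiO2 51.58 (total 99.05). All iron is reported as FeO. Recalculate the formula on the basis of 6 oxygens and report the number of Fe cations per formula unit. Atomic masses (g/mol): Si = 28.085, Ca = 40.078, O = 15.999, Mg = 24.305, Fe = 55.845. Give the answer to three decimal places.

9.30 wt% MgO ÷ 40.304 g/mol = 0.23075 mol, giving 0.23075 Mg and 0.23075 O.
14.19 wt% FeO ÷ 71.844 g/mol = 0.19751 mol, giving 0.19751 Fe and 0.19751 O.
23.98 wt% CaO ÷ 56.077 g/mol = 0.42763 mol, giving 0.42763 Ca and 0.42763 O.
51.58 wt% SiO2 ÷ 60.083 g/mol = 0.85848 mol, giving 0.85848 Si and 1.71696 O.
Oxygen sums to 2.57285; scaling by 6/2.57285 = 2.33204 puts the formula on 6 O.
Fe: 0.19751 × 2.33204 = 0.461 atoms per formula unit.

0.461 Fe apfu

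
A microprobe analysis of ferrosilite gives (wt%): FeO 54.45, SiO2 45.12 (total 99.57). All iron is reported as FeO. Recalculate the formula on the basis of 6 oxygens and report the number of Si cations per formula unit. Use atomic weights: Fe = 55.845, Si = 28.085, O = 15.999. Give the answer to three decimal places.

1.994 Si apfu

FeO: 54.45/71.844 = 0.75789 mol → 0.75789 mol Fe, 0.75789 mol O.
SiO2: 45.12/60.083 = 0.75096 mol → 0.75096 mol Si, 1.50192 mol O.
Total oxygen = 2.25981 mol. Normalization factor = 6/2.25981 = 2.65509.
Si per 6 O = 0.75096 × 2.65509 = 1.994.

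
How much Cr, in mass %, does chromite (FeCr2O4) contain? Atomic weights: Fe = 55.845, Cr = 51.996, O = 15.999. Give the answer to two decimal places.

46.46 mass %

Molar mass of FeCr2O4: 1·55.845 + 2·51.996 + 4·15.999 = 223.833 g/mol.
Mass of Cr per formula unit: 2 × 51.996 = 103.992 g.
Weight fraction Cr = 103.992 / 223.833 = 0.4646.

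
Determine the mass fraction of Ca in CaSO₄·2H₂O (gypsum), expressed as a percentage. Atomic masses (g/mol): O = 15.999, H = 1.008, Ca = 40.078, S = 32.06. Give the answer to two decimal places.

23.28 weight percent

Molar mass of CaSO₄·2H₂O: 1·40.078 + 1·32.06 + 6·15.999 + 4·1.008 = 172.164 g/mol.
Mass of Ca per formula unit: 1 × 40.078 = 40.078 g.
Weight fraction Ca = 40.078 / 172.164 = 0.2328.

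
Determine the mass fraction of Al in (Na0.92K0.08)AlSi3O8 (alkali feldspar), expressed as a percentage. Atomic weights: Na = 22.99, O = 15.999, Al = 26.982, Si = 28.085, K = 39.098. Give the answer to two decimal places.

M((Na0.92K0.08)AlSi3O8) = 263.508 g/mol.
Al contributes 1 × 26.982 = 26.982 g per mole.
26.982/263.508 = 0.1024 → 10.24%.

10.24 mass %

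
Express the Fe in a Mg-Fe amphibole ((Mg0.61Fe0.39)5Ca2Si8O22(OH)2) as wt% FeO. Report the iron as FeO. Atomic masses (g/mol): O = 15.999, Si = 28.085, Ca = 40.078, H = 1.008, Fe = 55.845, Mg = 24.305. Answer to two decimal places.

M((Mg0.61Fe0.39)5Ca2Si8O22(OH)2) = 873.856 g/mol; M(FeO) = 71.844 g/mol.
Moles FeO per formula unit = 1.95 Fe ÷ 1 = 1.9500.
FeO fraction = (1.9500 × 71.844) / 873.856 = 140.096/873.856 = 0.1603.

16.03 wt%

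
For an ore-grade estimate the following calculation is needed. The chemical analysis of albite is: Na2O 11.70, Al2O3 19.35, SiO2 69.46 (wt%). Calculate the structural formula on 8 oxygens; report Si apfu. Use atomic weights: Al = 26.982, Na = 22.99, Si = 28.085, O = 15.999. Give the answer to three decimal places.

11.70 wt% Na2O ÷ 61.979 g/mol = 0.18877 mol, giving 0.37754 Na and 0.18877 O.
19.35 wt% Al2O3 ÷ 101.961 g/mol = 0.18978 mol, giving 0.37956 Al and 0.56934 O.
69.46 wt% SiO2 ÷ 60.083 g/mol = 1.15607 mol, giving 1.15607 Si and 2.31214 O.
Oxygen sums to 3.07025; scaling by 8/3.07025 = 2.60565 puts the formula on 8 O.
Si: 1.15607 × 2.60565 = 3.012 atoms per formula unit.

3.012 Si apfu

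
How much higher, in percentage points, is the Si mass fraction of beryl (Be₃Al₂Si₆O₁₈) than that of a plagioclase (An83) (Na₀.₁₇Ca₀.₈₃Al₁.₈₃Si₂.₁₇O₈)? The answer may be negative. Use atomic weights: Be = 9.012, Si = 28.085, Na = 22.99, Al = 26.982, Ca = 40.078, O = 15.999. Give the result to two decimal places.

9.23 percentage points

First mineral: 168.510 g Si in 537.492 g formula = 31.35 wt% Si.
Second mineral: 60.944 g Si in 275.487 g formula = 22.12 wt% Si.
31.35% − 22.12% gives a difference of 9.23 percentage points.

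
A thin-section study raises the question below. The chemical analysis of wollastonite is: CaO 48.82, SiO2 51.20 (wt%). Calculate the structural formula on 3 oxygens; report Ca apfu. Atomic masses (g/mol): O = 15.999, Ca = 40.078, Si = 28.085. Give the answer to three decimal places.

CaO: 48.82/56.077 = 0.87059 mol → 0.87059 mol Ca, 0.87059 mol O.
SiO2: 51.20/60.083 = 0.85215 mol → 0.85215 mol Si, 1.70430 mol O.
Total oxygen = 2.57489 mol. Normalization factor = 3/2.57489 = 1.16510.
Ca per 3 O = 0.87059 × 1.16510 = 1.014.

1.014 Ca apfu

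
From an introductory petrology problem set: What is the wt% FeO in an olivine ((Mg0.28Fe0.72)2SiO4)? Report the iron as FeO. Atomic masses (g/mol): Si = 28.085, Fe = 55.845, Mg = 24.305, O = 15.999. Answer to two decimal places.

Formula mass = 186.109 g/mol.
1.44 Fe → 1.4400 mol FeO per formula unit; M(FeO) = 71.844, so FeO mass = 103.455 g.
103.455/186.109 × 100 = 55.59 wt%.

55.59 wt%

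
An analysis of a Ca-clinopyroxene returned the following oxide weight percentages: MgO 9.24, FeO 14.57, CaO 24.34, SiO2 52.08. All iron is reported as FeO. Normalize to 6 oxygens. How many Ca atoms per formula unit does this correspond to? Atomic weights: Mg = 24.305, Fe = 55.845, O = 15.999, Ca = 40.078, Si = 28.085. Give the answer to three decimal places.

1.002 Ca apfu

MgO (M=40.304): mol = 0.22926; Mg = 0.22926, O = 0.22926.
FeO (M=71.844): mol = 0.20280; Fe = 0.20280, O = 0.20280.
CaO (M=56.077): mol = 0.43405; Ca = 0.43405, O = 0.43405.
SiO2 (M=60.083): mol = 0.86680; Si = 0.86680, O = 1.73360.
ΣO = 2.59971; factor = 6/ΣO = 2.30795.
Ca apfu = 0.43405 × 2.30795 = 1.002.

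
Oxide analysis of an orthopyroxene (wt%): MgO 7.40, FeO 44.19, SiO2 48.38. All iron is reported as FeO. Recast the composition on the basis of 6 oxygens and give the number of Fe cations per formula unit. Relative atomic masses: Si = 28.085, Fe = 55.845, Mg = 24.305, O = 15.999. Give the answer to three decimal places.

1.532 Fe apfu

7.40 wt% MgO ÷ 40.304 g/mol = 0.18360 mol, giving 0.18360 Mg and 0.18360 O.
44.19 wt% FeO ÷ 71.844 g/mol = 0.61508 mol, giving 0.61508 Fe and 0.61508 O.
48.38 wt% SiO2 ÷ 60.083 g/mol = 0.80522 mol, giving 0.80522 Si and 1.61044 O.
Oxygen sums to 2.40912; scaling by 6/2.40912 = 2.49054 puts the formula on 6 O.
Fe: 0.61508 × 2.49054 = 1.532 atoms per formula unit.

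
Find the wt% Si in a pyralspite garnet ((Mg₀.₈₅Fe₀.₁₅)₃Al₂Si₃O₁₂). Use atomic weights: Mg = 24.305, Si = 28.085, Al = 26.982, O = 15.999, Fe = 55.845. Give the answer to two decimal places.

20.19 weight percent

M((Mg₀.₈₅Fe₀.₁₅)₃Al₂Si₃O₁₂) = 417.315 g/mol.
Si contributes 3 × 28.085 = 84.255 g per mole.
84.255/417.315 = 0.2019 → 20.19%.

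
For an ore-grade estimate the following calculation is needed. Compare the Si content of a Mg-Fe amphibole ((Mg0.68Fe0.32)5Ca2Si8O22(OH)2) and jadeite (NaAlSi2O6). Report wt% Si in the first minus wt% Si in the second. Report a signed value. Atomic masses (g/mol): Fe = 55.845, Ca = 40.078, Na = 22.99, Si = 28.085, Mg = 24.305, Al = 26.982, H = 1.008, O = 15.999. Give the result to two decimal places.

Si in (Mg0.68Fe0.32)5Ca2Si8O22(OH)2: molar mass 862.817 g/mol; 8×28.085 = 224.680 g → 26.04 wt%.
Si in NaAlSi2O6: molar mass 202.136 g/mol; 2×28.085 = 56.170 g → 27.79 wt%.
Difference = 26.04 − 27.79 = -1.75 percentage points.

-1.75 percentage points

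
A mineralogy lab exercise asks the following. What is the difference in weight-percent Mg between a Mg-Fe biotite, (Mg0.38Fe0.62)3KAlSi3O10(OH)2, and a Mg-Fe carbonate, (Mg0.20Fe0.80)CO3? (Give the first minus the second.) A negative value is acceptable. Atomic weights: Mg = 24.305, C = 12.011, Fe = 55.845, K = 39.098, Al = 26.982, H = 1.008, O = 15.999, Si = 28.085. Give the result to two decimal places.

1.38 percentage points

First mineral: 27.708 g Mg in 475.918 g formula = 5.82 wt% Mg.
Second mineral: 4.861 g Mg in 109.545 g formula = 4.44 wt% Mg.
5.82% − 4.44% gives a difference of 1.38 percentage points.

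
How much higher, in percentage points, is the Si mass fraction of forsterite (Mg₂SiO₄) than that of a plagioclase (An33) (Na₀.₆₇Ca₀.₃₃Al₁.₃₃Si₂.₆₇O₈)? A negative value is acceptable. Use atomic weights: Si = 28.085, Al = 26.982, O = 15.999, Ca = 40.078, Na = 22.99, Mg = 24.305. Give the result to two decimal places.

Si in Mg₂SiO₄: molar mass 140.691 g/mol; 1×28.085 = 28.085 g → 19.96 wt%.
Si in Na₀.₆₇Ca₀.₃₃Al₁.₃₃Si₂.₆₇O₈: molar mass 267.494 g/mol; 2.67×28.085 = 74.987 g → 28.03 wt%.
Difference = 19.96 − 28.03 = -8.07 percentage points.

-8.07 percentage points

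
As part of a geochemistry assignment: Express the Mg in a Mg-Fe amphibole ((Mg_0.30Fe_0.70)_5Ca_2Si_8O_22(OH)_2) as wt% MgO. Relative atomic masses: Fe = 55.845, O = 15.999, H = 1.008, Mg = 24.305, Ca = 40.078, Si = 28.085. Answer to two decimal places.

Molar mass of (Mg_0.30Fe_0.70)_5Ca_2Si_8O_22(OH)_2 = 1.50×24.305 + 3.50×55.845 + 2×40.078 + 8×28.085 + 24×15.999 + 2×1.008 = 922.743 g/mol.
Each formula unit contains 1.50 Mg, equivalent to 1.50/1 = 1.5000 mol MgO.
M(MgO) = 1×24.305 + 1×15.999 = 40.304 g/mol.
Mass of MgO per formula unit = 1.5000 × 40.304 = 60.456 g.
MgO wt% = 60.456 / 922.743 × 100 = 6.55%.

6.55 wt%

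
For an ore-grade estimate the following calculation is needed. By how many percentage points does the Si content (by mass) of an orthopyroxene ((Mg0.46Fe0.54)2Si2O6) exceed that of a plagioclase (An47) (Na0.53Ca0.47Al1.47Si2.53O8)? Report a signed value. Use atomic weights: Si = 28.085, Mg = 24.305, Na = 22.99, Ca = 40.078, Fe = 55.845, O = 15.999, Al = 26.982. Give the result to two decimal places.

-2.42 percentage points

First mineral: 56.170 g Si in 234.837 g formula = 23.92 wt% Si.
Second mineral: 71.055 g Si in 269.732 g formula = 26.34 wt% Si.
23.92% − 26.34% gives a difference of -2.42 percentage points.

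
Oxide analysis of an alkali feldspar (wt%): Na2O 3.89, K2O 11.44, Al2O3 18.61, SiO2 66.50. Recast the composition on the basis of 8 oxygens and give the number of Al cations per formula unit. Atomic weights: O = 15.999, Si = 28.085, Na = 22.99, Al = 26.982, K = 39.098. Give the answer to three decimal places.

0.991 Al apfu

Na2O: 3.89/61.979 = 0.06276 mol → 0.12552 mol Na, 0.06276 mol O.
K2O: 11.44/94.195 = 0.12145 mol → 0.24290 mol K, 0.12145 mol O.
Al2O3: 18.61/101.961 = 0.18252 mol → 0.36504 mol Al, 0.54756 mol O.
SiO2: 66.50/60.083 = 1.10680 mol → 1.10680 mol Si, 2.21360 mol O.
Total oxygen = 2.94537 mol. Normalization factor = 8/2.94537 = 2.71613.
Al per 8 O = 0.36504 × 2.71613 = 0.991.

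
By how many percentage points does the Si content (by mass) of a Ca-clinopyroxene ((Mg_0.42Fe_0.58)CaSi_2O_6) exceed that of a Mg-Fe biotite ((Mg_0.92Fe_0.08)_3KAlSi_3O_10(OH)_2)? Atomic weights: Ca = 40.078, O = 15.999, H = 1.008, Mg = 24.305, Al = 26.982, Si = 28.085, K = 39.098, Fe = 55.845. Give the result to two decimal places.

4.09 percentage points

Si in (Mg_0.42Fe_0.58)CaSi_2O_6: molar mass 234.840 g/mol; 2×28.085 = 56.170 g → 23.92 wt%.
Si in (Mg_0.92Fe_0.08)_3KAlSi_3O_10(OH)_2: molar mass 424.824 g/mol; 3×28.085 = 84.255 g → 19.83 wt%.
Difference = 23.92 − 19.83 = 4.09 percentage points.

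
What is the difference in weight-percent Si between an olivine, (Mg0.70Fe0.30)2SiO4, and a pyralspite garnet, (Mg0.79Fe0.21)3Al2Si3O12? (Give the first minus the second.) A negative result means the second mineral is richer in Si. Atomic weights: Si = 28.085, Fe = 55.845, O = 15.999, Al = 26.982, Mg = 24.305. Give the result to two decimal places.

-2.32 percentage points

Si in (Mg0.70Fe0.30)2SiO4: molar mass 159.615 g/mol; 1×28.085 = 28.085 g → 17.60 wt%.
Si in (Mg0.79Fe0.21)3Al2Si3O12: molar mass 422.992 g/mol; 3×28.085 = 84.255 g → 19.92 wt%.
Difference = 17.60 − 19.92 = -2.32 percentage points.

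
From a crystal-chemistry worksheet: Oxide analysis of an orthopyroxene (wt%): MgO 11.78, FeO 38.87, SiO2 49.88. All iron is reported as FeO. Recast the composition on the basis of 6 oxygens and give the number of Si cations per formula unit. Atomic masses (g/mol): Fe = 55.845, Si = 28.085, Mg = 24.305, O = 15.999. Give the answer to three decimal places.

1.997 Si apfu

MgO (M=40.304): mol = 0.29228; Mg = 0.29228, O = 0.29228.
FeO (M=71.844): mol = 0.54103; Fe = 0.54103, O = 0.54103.
SiO2 (M=60.083): mol = 0.83018; Si = 0.83018, O = 1.66036.
ΣO = 2.49367; factor = 6/ΣO = 2.40609.
Si apfu = 0.83018 × 2.40609 = 1.997.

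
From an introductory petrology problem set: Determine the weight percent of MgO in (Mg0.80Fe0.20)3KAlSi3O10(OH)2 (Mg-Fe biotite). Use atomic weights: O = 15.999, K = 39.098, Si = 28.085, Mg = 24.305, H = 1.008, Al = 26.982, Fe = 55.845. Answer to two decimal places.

M((Mg0.80Fe0.20)3KAlSi3O10(OH)2) = 436.178 g/mol; M(MgO) = 40.304 g/mol.
Moles MgO per formula unit = 2.40 Mg ÷ 1 = 2.4000.
MgO fraction = (2.4000 × 40.304) / 436.178 = 96.730/436.178 = 0.2218.

22.18 wt%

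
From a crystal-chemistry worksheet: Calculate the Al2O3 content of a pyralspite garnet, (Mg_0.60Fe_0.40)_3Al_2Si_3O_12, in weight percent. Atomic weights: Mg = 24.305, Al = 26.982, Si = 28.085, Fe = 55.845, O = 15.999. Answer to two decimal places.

Molar mass of (Mg_0.60Fe_0.40)_3Al_2Si_3O_12 = 1.80*24.305 + 1.20*55.845 + 2*26.982 + 3*28.085 + 12*15.999 = 440.970 g/mol.
Each formula unit contains 2 Al, equivalent to 2/2 = 1.0000 mol Al2O3.
M(Al2O3) = 2×26.982 + 3×15.999 = 101.961 g/mol.
Mass of Al2O3 per formula unit = 1.0000 × 101.961 = 101.961 g.
Al2O3 wt% = 101.961 / 440.970 × 100 = 23.12%.

23.12 wt%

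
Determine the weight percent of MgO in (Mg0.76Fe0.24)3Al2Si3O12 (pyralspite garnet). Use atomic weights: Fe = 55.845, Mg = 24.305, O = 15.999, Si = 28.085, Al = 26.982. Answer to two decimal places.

21.58 wt%

M((Mg0.76Fe0.24)3Al2Si3O12) = 425.831 g/mol; M(MgO) = 40.304 g/mol.
Moles MgO per formula unit = 2.28 Mg ÷ 1 = 2.2800.
MgO fraction = (2.2800 × 40.304) / 425.831 = 91.893/425.831 = 0.2158.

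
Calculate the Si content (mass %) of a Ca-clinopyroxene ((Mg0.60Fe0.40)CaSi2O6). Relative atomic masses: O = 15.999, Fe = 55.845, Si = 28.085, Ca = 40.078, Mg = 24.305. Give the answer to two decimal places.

24.51 mass %

M((Mg0.60Fe0.40)CaSi2O6) = 229.163 g/mol.
Si contributes 2 × 28.085 = 56.170 g per mole.
56.170/229.163 = 0.2451 → 24.51%.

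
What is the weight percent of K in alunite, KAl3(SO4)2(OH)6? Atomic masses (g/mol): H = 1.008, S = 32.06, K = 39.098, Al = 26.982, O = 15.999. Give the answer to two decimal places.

Formula mass = 1×39.098 + 3×26.982 + 2×32.06 + 14×15.999 + 6×1.008 = 414.198 g/mol, of which 39.098 g is K.
So K makes up 39.098/414.198 = 0.0944 of the mass, i.e. 9.44%.

9.44 weight percent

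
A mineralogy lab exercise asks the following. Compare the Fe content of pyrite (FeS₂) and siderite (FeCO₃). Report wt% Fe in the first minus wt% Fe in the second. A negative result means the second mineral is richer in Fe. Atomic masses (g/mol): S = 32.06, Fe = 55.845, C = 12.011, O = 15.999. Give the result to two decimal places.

-1.65 percentage points

Fe in FeS₂: molar mass 119.965 g/mol; 1×55.845 = 55.845 g → 46.55 wt%.
Fe in FeCO₃: molar mass 115.853 g/mol; 1×55.845 = 55.845 g → 48.20 wt%.
Difference = 46.55 − 48.20 = -1.65 percentage points.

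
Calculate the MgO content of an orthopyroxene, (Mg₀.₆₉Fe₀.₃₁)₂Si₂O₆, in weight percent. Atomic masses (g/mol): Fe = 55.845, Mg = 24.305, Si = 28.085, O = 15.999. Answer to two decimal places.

25.24 wt%

Molar mass of (Mg₀.₆₉Fe₀.₃₁)₂Si₂O₆ = 1.38×24.305 + 0.62×55.845 + 2×28.085 + 6×15.999 = 220.329 g/mol.
Each formula unit contains 1.38 Mg, equivalent to 1.38/1 = 1.3800 mol MgO.
M(MgO) = 1×24.305 + 1×15.999 = 40.304 g/mol.
Mass of MgO per formula unit = 1.3800 × 40.304 = 55.620 g.
MgO wt% = 55.620 / 220.329 × 100 = 25.24%.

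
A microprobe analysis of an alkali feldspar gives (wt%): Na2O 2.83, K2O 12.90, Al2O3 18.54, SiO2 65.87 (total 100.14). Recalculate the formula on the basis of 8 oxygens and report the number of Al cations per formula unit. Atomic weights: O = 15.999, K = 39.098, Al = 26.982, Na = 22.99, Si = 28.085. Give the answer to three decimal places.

Na2O (M=61.979): mol = 0.04566; Na = 0.09132, O = 0.04566.
K2O (M=94.195): mol = 0.13695; K = 0.27390, O = 0.13695.
Al2O3 (M=101.961): mol = 0.18183; Al = 0.36366, O = 0.54549.
SiO2 (M=60.083): mol = 1.09632; Si = 1.09632, O = 2.19264.
ΣO = 2.92074; factor = 8/ΣO = 2.73903.
Al apfu = 0.36366 × 2.73903 = 0.996.

0.996 Al apfu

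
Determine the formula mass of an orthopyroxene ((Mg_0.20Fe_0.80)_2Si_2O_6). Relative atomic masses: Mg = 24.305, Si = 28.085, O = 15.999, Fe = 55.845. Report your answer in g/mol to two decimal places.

251.24 g/mol

Mg: 0.40 × 24.305 = 9.7220
Fe: 1.60 × 55.845 = 89.3520
Si: 2 × 28.085 = 56.1700
O: 6 × 15.999 = 95.9940
Summing the contributions gives the formula mass.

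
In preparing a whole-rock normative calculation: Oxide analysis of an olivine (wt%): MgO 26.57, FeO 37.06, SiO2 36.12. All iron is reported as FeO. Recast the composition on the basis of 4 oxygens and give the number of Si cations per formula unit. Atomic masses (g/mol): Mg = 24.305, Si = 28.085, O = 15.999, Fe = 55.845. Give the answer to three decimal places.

1.011 Si apfu

26.57 wt% MgO ÷ 40.304 g/mol = 0.65924 mol, giving 0.65924 Mg and 0.65924 O.
37.06 wt% FeO ÷ 71.844 g/mol = 0.51584 mol, giving 0.51584 Fe and 0.51584 O.
36.12 wt% SiO2 ÷ 60.083 g/mol = 0.60117 mol, giving 0.60117 Si and 1.20234 O.
Oxygen sums to 2.37742; scaling by 4/2.37742 = 1.68250 puts the formula on 4 O.
Si: 0.60117 × 1.68250 = 1.011 atoms per formula unit.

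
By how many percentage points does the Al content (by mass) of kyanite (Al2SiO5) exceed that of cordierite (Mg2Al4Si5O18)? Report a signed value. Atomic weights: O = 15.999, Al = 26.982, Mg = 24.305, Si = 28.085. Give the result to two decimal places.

14.85 percentage points

M(Al2SiO5) = 162.044 g/mol, so wt% Al = 53.964/162.044 × 100 = 33.30%.
M(Mg2Al4Si5O18) = 584.945 g/mol, so wt% Al = 107.928/584.945 × 100 = 18.45%.
33.30 − 18.45 = 14.85 pp.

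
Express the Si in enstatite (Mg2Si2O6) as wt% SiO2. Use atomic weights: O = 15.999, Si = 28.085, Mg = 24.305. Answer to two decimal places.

Formula mass = 200.774 g/mol.
2 Si → 2.0000 mol SiO2 per formula unit; M(SiO2) = 60.083, so SiO2 mass = 120.166 g.
120.166/200.774 × 100 = 59.85 wt%.

59.85 wt%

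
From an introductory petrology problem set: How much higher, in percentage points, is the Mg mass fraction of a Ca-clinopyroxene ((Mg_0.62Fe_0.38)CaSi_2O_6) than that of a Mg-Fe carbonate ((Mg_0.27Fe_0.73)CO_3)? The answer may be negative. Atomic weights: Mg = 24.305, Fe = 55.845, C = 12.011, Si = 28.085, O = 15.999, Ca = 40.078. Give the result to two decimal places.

0.48 percentage points

M((Mg_0.62Fe_0.38)CaSi_2O_6) = 228.532 g/mol, so wt% Mg = 15.069/228.532 × 100 = 6.59%.
M((Mg_0.27Fe_0.73)CO_3) = 107.337 g/mol, so wt% Mg = 6.562/107.337 × 100 = 6.11%.
6.59 − 6.11 = 0.48 pp.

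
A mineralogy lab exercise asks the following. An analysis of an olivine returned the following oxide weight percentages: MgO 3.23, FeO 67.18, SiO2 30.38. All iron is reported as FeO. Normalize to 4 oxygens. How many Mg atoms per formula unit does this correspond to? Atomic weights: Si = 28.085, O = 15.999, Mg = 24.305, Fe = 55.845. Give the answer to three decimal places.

MgO: 3.23/40.304 = 0.08014 mol → 0.08014 mol Mg, 0.08014 mol O.
FeO: 67.18/71.844 = 0.93508 mol → 0.93508 mol Fe, 0.93508 mol O.
SiO2: 30.38/60.083 = 0.50563 mol → 0.50563 mol Si, 1.01126 mol O.
Total oxygen = 2.02648 mol. Normalization factor = 4/2.02648 = 1.97387.
Mg per 4 O = 0.08014 × 1.97387 = 0.158.

0.158 Mg apfu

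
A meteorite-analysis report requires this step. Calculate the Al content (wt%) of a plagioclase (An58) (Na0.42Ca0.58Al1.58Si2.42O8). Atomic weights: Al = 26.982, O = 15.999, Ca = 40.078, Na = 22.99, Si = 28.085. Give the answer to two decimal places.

15.70 wt%

Formula mass = 0.42*22.99 + 0.58*40.078 + 1.58*26.982 + 2.42*28.085 + 8*15.999 = 271.490 g/mol, of which 42.632 g is Al.
So Al makes up 42.632/271.490 = 0.1570 of the mass, i.e. 15.70%.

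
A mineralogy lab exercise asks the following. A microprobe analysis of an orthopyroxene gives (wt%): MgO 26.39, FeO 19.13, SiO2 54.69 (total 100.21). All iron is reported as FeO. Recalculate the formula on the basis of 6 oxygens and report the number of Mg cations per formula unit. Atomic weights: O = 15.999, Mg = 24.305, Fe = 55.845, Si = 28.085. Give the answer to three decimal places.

1.433 Mg apfu

MgO: 26.39/40.304 = 0.65477 mol → 0.65477 mol Mg, 0.65477 mol O.
FeO: 19.13/71.844 = 0.26627 mol → 0.26627 mol Fe, 0.26627 mol O.
SiO2: 54.69/60.083 = 0.91024 mol → 0.91024 mol Si, 1.82048 mol O.
Total oxygen = 2.74152 mol. Normalization factor = 6/2.74152 = 2.18857.
Mg per 6 O = 0.65477 × 2.18857 = 1.433.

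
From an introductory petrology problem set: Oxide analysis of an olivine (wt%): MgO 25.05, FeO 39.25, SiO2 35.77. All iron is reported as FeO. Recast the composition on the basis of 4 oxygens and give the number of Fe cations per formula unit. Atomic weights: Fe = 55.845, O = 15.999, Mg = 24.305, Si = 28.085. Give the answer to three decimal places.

MgO (M=40.304): mol = 0.62153; Mg = 0.62153, O = 0.62153.
FeO (M=71.844): mol = 0.54632; Fe = 0.54632, O = 0.54632.
SiO2 (M=60.083): mol = 0.59534; Si = 0.59534, O = 1.19068.
ΣO = 2.35853; factor = 4/ΣO = 1.69597.
Fe apfu = 0.54632 × 1.69597 = 0.927.

0.927 Fe apfu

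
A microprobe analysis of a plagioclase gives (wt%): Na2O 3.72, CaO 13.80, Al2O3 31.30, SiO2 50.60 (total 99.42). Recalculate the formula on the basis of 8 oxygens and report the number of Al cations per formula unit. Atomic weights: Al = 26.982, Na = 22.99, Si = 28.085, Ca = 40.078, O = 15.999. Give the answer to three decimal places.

Na2O: 3.72/61.979 = 0.06002 mol → 0.12004 mol Na, 0.06002 mol O.
CaO: 13.80/56.077 = 0.24609 mol → 0.24609 mol Ca, 0.24609 mol O.
Al2O3: 31.30/101.961 = 0.30698 mol → 0.61396 mol Al, 0.92094 mol O.
SiO2: 50.60/60.083 = 0.84217 mol → 0.84217 mol Si, 1.68434 mol O.
Total oxygen = 2.91139 mol. Normalization factor = 8/2.91139 = 2.74783.
Al per 8 O = 0.61396 × 2.74783 = 1.687.

1.687 Al apfu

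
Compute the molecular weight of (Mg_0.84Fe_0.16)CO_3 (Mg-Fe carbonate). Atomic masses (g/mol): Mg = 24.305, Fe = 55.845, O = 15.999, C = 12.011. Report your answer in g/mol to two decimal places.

M = 0.84*24.305 + 0.16*55.845 + 1*12.011 + 3*15.999

89.36 g/mol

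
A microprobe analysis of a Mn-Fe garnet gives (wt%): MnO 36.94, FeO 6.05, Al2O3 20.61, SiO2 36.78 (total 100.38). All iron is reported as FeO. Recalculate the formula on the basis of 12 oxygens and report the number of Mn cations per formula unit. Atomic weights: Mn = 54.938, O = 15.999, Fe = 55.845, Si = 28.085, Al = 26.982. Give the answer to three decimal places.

2.566 Mn apfu

MnO (M=70.937): mol = 0.52074; Mn = 0.52074, O = 0.52074.
FeO (M=71.844): mol = 0.08421; Fe = 0.08421, O = 0.08421.
Al2O3 (M=101.961): mol = 0.20214; Al = 0.40428, O = 0.60642.
SiO2 (M=60.083): mol = 0.61215; Si = 0.61215, O = 1.22430.
ΣO = 2.43567; factor = 12/ΣO = 4.92678.
Mn apfu = 0.52074 × 4.92678 = 2.566.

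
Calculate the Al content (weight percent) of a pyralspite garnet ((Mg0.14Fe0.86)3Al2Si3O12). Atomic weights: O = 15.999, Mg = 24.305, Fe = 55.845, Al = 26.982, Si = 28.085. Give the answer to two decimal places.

M((Mg0.14Fe0.86)3Al2Si3O12) = 484.495 g/mol.
Al contributes 2 × 26.982 = 53.964 g per mole.
53.964/484.495 = 0.1114 → 11.14%.

11.14 weight percent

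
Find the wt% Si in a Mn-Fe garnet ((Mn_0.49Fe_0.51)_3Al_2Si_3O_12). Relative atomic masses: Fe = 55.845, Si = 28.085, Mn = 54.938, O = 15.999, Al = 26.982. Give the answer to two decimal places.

M((Mn_0.49Fe_0.51)_3Al_2Si_3O_12) = 496.409 g/mol.
Si contributes 3 × 28.085 = 84.255 g per mole.
84.255/496.409 = 0.1697 → 16.97%.

16.97 weight percent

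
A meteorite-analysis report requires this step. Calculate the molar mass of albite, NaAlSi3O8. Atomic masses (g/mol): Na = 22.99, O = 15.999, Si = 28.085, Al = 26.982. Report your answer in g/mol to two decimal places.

Na: 1 × 22.99 = 22.9900
Al: 1 × 26.982 = 26.9820
Si: 3 × 28.085 = 84.2550
O: 8 × 15.999 = 127.9920
Summing the contributions gives the formula mass.

262.22 g/mol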